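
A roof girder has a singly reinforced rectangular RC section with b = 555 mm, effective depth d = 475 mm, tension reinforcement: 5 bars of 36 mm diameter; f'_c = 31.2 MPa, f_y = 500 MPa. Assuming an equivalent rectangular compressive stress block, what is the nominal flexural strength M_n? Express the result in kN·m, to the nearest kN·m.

A_s = 5 × 1018 = 5090 mm².
T = A_s f_y = 5090 × 500 = 2545000 N = 2545 kN.
From C = T: a = T/(0.85 f'_c b) = 2545000/(0.85 × 31.2 × 555) = 172.91 mm.
M_n = T(d − a/2) = 2545 kN × (475 − 86.455) mm = 988.85 kN·m.

M_n ≈ 989 kN·m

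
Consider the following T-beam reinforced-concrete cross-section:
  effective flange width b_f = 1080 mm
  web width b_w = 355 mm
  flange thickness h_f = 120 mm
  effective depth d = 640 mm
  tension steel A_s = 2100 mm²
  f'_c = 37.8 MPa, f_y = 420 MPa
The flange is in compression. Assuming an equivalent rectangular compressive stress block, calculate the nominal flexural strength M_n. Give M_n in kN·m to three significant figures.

M_n ≈ 553 kN·m

Tension: T = A_s f_y = 2100 × 420 = 882000 N.
Try a within the flange: a = T/(0.85 f'_c b_f) = 882000/(0.85 × 37.8 × 1080) = 25.42 mm.
Since a = 25.42 ≤ h_f = 120 mm, the stress block lies entirely in the flange; analyse as a rectangular beam of width b_f.
M_n = T(d − a/2) = 882000 × (640 − 12.71) = 553.27 × 10⁶ N·mm.
M_n = 553.27 kN·m.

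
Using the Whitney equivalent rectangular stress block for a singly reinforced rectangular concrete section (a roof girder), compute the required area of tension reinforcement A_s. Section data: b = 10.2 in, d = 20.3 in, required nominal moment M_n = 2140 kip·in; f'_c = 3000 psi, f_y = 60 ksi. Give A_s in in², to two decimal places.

A_s ≈ 1.98 in²

From M_n = 0.85 f'_c a b (d − a/2):
a = d − √(d² − 2M_n/(0.85 f'_c b)) = 20.3 − √(20.3² − 2 × 2140/(0.85 × 3 × 10.2)) = 4.567 in.
A_s = 0.85 f'_c a b / f_y = 0.85 × 3 × 4.567 × 10.2 / 60 = 1.980 in².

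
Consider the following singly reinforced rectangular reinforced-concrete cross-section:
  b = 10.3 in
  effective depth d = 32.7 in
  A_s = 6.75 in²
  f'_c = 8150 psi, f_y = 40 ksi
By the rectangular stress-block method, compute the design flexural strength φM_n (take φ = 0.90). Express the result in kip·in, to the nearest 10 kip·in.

T = A_s f_y = 6.75 × 40 = 270 kips.
a = T/(0.85 f'_c b) = 270/(0.85 × 8.15 × 10.3) = 3.784 in.
M_n = T(d − a/2) = 270 × (32.7 − 1.892) = 8318.2 kip·in.
φM_n = 0.90 × 8318.2 = 7486.4 kip·in.

φM_n ≈ 7490 kip·in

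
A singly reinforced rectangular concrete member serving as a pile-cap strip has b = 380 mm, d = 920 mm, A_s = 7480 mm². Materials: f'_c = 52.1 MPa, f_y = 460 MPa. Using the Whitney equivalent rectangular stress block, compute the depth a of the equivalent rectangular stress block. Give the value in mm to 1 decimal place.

T = A_s f_y = 7480 × 460 = 3440800 N = 3440.8 kN.
Setting C = 0.85 f'_c a b equal to T: a = 3440800/(0.85 × 52.1 × 380) = 204.5 mm.

a ≈ 204.5 mm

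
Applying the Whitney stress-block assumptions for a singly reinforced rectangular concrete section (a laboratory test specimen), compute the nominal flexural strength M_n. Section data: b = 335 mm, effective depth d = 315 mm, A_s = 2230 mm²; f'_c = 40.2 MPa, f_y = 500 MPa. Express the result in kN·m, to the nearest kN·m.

M_n ≈ 297 kN·m

T = A_s f_y = 2230 × 500 = 1115000 N = 1115 kN.
From C = T: a = T/(0.85 f'_c b) = 1115000/(0.85 × 40.2 × 335) = 97.41 mm.
M_n = T(d − a/2) = 1115 kN × (315 − 48.705) mm = 296.92 kN·m.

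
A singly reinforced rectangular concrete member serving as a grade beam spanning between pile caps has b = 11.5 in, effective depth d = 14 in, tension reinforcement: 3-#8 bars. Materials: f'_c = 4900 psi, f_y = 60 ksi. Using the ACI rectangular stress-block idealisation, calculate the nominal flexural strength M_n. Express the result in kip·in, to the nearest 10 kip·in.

A_s = 3 × 0.79 = 2.37 in².
T = A_s f_y = 2.37 × 60 = 142.2 kips.
a = T/(0.85 f'_c b) = 142.2/(0.85 × 4.9 × 11.5) = 2.969 in.
M_n = T(d − a/2) = 142.2 × (14 − 1.4845) = 1779.7 kip·in.

M_n ≈ 1780 kip·in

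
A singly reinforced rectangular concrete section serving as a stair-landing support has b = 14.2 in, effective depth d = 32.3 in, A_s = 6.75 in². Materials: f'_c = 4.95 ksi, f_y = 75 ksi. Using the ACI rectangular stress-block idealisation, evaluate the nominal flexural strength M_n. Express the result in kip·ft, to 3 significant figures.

M_n ≈ 1180 kip·ft

T = A_s f_y = 6.75 × 75 = 506.25 kips.
a = T/(0.85 f'_c b) = 506.25/(0.85 × 4.95 × 14.2) = 8.473 in.
M_n = T(d − a/2) = 506.25 × (32.3 − 4.2365) = 14207.1 kip·in = 14207.1/12 = 1183.93 kip·ft.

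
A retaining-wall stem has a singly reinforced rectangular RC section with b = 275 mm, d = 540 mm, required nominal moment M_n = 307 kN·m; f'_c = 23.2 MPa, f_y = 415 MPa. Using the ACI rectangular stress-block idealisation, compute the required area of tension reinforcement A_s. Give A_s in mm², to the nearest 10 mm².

With M_n = 0.85 f'_c a b (d − a/2), solve the quadratic for a:
a = d − √(d² − 2M_n/(0.85 f'_c b)) = 540 − √(540² − 2 × 307×10⁶/(0.85 × 23.2 × 275)) = 117.65 mm.
A_s = 0.85 f'_c a b / f_y = 0.85 × 23.2 × 117.65 × 275 / 415 = 1537.4 mm².

A_s ≈ 1540 mm²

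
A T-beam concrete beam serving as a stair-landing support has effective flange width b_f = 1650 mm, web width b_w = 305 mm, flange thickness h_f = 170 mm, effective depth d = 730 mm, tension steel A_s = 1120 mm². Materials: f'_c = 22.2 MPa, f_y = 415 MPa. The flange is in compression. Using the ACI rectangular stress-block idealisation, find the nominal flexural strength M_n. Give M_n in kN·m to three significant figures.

M_n ≈ 336 kN·m

Tension: T = A_s f_y = 1120 × 415 = 464800 N.
Try a within the flange: a = T/(0.85 f'_c b_f) = 464800/(0.85 × 22.2 × 1650) = 14.93 mm.
Since a = 14.93 ≤ h_f = 170 mm, the stress block lies entirely in the flange; analyse as a rectangular beam of width b_f.
M_n = T(d − a/2) = 464800 × (730 − 7.465) = 335.83 × 10⁶ N·mm.
M_n = 335.83 kN·m.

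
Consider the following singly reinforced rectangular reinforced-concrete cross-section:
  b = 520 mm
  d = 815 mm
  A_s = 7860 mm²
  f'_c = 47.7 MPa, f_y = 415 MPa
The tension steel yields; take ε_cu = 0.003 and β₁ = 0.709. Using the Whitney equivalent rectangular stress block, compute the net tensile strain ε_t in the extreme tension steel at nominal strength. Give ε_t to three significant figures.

a = A_s f_y/(0.85 f'_c b) = 154.71 mm.
β₁ = 0.709, so c = a/β₁ = 154.71/0.709 = 218.21 mm.
From the linear strain diagram with ε_cu = 0.003: ε_t = 0.003 (d − c)/c = 0.003 × (815 − 218.21)/218.21 = 0.00820.
Since ε_t ≥ 0.005, the section is tension-controlled.

ε_t ≈ 0.00820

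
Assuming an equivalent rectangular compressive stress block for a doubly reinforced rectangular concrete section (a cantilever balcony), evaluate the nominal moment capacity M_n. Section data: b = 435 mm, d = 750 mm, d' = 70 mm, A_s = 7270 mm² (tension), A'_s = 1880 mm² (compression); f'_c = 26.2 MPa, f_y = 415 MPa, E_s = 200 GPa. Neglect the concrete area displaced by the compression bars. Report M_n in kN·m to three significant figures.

M_n ≈ 1950 kN·m

Assume both tension and compression steel yield.
Net tension couple steel: A_s − A'_s = 5390 mm².
a = (A_s − A'_s) f_y / (0.85 f'_c b) = 2236850/(0.85 × 26.2 × 435) = 230.90 mm.
c = a/β₁ = 230.90/0.85 = 271.65 mm; ε'_s = 0.003(c − d')/c = 0.0022 ≥ f_y/E_s = 0.0021, so compression steel does yield.
M_n = (A_s − A'_s) f_y (d − a/2) + A'_s f_y (d − d') = [2236850 × (750 − 115.45) + 780200 × (750 − 70)] × 10⁻⁶ = 1419.39 + 530.54 = 1949.93 kN·m.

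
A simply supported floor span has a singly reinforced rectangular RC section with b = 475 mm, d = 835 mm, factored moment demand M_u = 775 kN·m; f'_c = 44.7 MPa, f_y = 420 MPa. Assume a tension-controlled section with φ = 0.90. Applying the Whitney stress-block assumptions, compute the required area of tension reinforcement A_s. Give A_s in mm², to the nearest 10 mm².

M_n = M_u/φ = 775/0.90 = 861.111 kN·m.
With M_n = 0.85 f'_c a b (d − a/2), solve the quadratic for a:
a = d − √(d² − 2M_n/(0.85 f'_c b)) = 835 − √(835² − 2 × 861.111×10⁶/(0.85 × 44.7 × 475)) = 59.24 mm.
A_s = 0.85 f'_c a b / f_y = 0.85 × 44.7 × 59.24 × 475 / 420 = 2545.6 mm².

A_s ≈ 2550 mm²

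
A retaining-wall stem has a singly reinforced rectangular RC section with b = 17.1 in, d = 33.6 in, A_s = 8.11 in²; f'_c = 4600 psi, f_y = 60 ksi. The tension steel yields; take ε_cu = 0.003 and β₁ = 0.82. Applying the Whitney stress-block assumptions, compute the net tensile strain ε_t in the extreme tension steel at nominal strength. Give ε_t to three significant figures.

ε_t ≈ 0.00836

a = A_s f_y/(0.85 f'_c b) = 7.278 in.
β₁ = 0.82, so c = a/β₁ = 7.278/0.82 = 8.876 in.
From the linear strain diagram with ε_cu = 0.003: ε_t = 0.003 (d − c)/c = 0.003 × (33.6 − 8.876)/8.876 = 0.00836.
Since ε_t ≥ 0.005, the section is tension-controlled.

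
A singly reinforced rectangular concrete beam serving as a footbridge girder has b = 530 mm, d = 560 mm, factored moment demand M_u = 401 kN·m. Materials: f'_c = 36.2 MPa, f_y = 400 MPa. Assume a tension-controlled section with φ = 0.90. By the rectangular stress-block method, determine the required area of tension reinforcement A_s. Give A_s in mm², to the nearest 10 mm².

M_n = M_u/φ = 401/0.90 = 445.556 kN·m.
With M_n = 0.85 f'_c a b (d − a/2), solve the quadratic for a:
a = d − √(d² − 2M_n/(0.85 f'_c b)) = 560 − √(560² − 2 × 445.556×10⁶/(0.85 × 36.2 × 530)) = 51.12 mm.
A_s = 0.85 f'_c a b / f_y = 0.85 × 36.2 × 51.12 × 530 / 400 = 2084.2 mm².

A_s ≈ 2080 mm²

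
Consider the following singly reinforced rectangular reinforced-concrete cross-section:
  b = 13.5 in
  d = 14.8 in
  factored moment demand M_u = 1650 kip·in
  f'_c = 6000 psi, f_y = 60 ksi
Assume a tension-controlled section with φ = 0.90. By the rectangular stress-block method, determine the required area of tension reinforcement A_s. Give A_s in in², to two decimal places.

M_n = M_u/φ = 1650/0.90 = 1833.33 kip·in.
From M_n = 0.85 f'_c a b (d − a/2):
a = d − √(d² − 2M_n/(0.85 f'_c b)) = 14.8 − √(14.8² − 2 × 1833.33/(0.85 × 6 × 13.5)) = 1.924 in.
A_s = 0.85 f'_c a b / f_y = 0.85 × 6 × 1.924 × 13.5 / 60 = 2.208 in².

A_s ≈ 2.21 in²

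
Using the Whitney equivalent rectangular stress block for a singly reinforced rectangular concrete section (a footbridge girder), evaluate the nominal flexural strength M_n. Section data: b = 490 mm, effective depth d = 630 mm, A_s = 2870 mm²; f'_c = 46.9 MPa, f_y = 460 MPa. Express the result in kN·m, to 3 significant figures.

T = A_s f_y = 2870 × 460 = 1320200 N = 1320.2 kN.
From C = T: a = T/(0.85 f'_c b) = 1320200/(0.85 × 46.9 × 490) = 67.59 mm.
M_n = T(d − a/2) = 1320.2 kN × (630 − 33.795) mm = 787.11 kN·m.

M_n ≈ 787 kN·m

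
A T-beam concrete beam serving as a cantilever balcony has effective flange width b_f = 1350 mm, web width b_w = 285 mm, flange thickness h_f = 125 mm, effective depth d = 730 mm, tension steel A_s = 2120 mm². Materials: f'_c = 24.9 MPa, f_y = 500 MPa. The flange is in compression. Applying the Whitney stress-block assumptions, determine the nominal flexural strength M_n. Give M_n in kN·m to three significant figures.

Tension: T = A_s f_y = 2120 × 500 = 1060000 N.
Try a within the flange: a = T/(0.85 f'_c b_f) = 1060000/(0.85 × 24.9 × 1350) = 37.10 mm.
Since a = 37.10 ≤ h_f = 125 mm, the stress block lies entirely in the flange; analyse as a rectangular beam of width b_f.
M_n = T(d − a/2) = 1060000 × (730 − 18.55) = 754.14 × 10⁶ N·mm.
M_n = 754.14 kN·m.

M_n ≈ 754 kN·m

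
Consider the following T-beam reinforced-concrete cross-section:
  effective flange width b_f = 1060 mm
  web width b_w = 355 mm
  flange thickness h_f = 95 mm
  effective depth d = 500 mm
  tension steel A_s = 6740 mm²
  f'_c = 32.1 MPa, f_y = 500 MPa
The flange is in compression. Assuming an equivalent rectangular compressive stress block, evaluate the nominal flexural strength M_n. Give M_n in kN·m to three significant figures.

Tension: T = A_s f_y = 6740 × 500 = 3370000 N.
Try a within the flange: a = T/(0.85 f'_c b_f) = 3370000/(0.85 × 32.1 × 1060) = 116.52 mm.
a = 116.52 > h_f = 95 mm: the block extends into the web. Split into flange-overhang and web parts.
C_f = 0.85 f'_c (b_f − b_w) h_f = 0.85 × 32.1 × (1060 − 355) × 95 = 1827413 N.
Remaining web compression depth: a_w = (T − C_f)/(0.85 f'_c b_w) = (3370000 − 1827413)/(0.85 × 32.1 × 355) = 159.26 mm.
M_n = C_f(d − h_f/2) + (T − C_f)(d − a_w/2) = 1827413 × (500 − 47.5) + 1542587 × (500 − 79.63) = 826.90 + 648.46 = 1475.36 × 10⁶ N·mm.
M_n = 1475.36 kN·m.

M_n ≈ 1480 kN·m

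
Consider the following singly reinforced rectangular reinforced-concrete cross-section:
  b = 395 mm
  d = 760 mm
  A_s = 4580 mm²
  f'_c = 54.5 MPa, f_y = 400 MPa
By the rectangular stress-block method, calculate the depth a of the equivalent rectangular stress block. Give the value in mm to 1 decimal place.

a ≈ 100.1 mm

T = A_s f_y = 4580 × 400 = 1832000 N = 1832 kN.
Setting C = 0.85 f'_c a b equal to T: a = 1832000/(0.85 × 54.5 × 395) = 100.1 mm.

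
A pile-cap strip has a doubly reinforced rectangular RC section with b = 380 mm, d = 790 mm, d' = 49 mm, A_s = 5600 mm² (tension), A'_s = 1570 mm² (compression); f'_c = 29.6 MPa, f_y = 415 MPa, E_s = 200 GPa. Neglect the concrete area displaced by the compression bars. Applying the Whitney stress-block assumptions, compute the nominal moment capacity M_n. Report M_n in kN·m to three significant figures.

Assume both tension and compression steel yield.
Net tension couple steel: A_s − A'_s = 4030 mm².
a = (A_s − A'_s) f_y / (0.85 f'_c b) = 1672450/(0.85 × 29.6 × 380) = 174.93 mm.
c = a/β₁ = 174.93/0.839 = 208.50 mm; ε'_s = 0.003(c − d')/c = 0.0023 ≥ f_y/E_s = 0.0021, so compression steel does yield.
M_n = (A_s − A'_s) f_y (d − a/2) + A'_s f_y (d − d') = [1672450 × (790 − 87.465) + 651550 × (790 − 49)] × 10⁻⁶ = 1174.95 + 482.80 = 1657.75 kN·m.

M_n ≈ 1660 kN·m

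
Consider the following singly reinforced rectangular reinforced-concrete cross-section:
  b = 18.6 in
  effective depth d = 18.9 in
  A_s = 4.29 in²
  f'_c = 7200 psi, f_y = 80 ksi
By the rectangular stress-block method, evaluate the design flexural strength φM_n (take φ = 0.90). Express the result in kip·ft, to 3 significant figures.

T = A_s f_y = 4.29 × 80 = 343.2 kips.
a = T/(0.85 f'_c b) = 343.2/(0.85 × 7.2 × 18.6) = 3.015 in.
M_n = T(d − a/2) = 343.2 × (18.9 − 1.5075) = 5969.1 kip·in = 5969.1/12 = 497.43 kip·ft.
φM_n = 0.90 × 497.43 = 447.69 kip·ft.

φM_n ≈ 448 kip·ft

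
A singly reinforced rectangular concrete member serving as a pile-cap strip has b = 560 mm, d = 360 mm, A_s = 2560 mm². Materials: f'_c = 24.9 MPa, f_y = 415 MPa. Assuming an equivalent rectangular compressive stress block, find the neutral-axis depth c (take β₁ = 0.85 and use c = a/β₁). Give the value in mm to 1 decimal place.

c ≈ 105.5 mm

T = A_s f_y = 2560 × 415 = 1062400 N = 1062.4 kN.
Setting C = 0.85 f'_c a b equal to T: a = 1062400/(0.85 × 24.9 × 560) = 89.636 mm.
With β₁ = 0.85, c = a/β₁ = 89.636/0.85 = 105.5 mm.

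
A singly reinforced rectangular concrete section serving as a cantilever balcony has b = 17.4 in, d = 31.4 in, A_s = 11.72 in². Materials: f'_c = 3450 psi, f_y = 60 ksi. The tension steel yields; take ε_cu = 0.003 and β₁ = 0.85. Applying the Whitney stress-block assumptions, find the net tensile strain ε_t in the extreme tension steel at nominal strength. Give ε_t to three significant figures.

a = A_s f_y/(0.85 f'_c b) = 13.781 in.
β₁ = 0.85, so c = a/β₁ = 13.781/0.85 = 16.213 in.
From the linear strain diagram with ε_cu = 0.003: ε_t = 0.003 (d − c)/c = 0.003 × (31.4 − 16.213)/16.213 = 0.00281.
ε_t < 0.004 — the section is over-reinforced for flexure under ACI limits.

ε_t ≈ 0.00281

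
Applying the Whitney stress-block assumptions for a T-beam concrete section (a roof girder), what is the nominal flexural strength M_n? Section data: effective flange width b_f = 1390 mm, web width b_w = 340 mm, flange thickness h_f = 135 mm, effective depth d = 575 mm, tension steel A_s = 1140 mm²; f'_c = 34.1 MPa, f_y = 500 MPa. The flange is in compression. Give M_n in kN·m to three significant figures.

Tension: T = A_s f_y = 1140 × 500 = 570000 N.
Try a within the flange: a = T/(0.85 f'_c b_f) = 570000/(0.85 × 34.1 × 1390) = 14.15 mm.
Since a = 14.15 ≤ h_f = 135 mm, the stress block lies entirely in the flange; analyse as a rectangular beam of width b_f.
M_n = T(d − a/2) = 570000 × (575 − 7.075) = 323.72 × 10⁶ N·mm.
M_n = 323.72 kN·m.

M_n ≈ 324 kN·m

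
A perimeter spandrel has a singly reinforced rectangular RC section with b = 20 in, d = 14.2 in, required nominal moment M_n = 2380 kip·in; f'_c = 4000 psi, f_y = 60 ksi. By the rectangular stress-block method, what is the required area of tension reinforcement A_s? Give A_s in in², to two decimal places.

A_s ≈ 3.09 in²

From M_n = 0.85 f'_c a b (d − a/2):
a = d − √(d² − 2M_n/(0.85 f'_c b)) = 14.2 − √(14.2² − 2 × 2380/(0.85 × 4 × 20)) = 2.727 in.
A_s = 0.85 f'_c a b / f_y = 0.85 × 4 × 2.727 × 20 / 60 = 3.091 in².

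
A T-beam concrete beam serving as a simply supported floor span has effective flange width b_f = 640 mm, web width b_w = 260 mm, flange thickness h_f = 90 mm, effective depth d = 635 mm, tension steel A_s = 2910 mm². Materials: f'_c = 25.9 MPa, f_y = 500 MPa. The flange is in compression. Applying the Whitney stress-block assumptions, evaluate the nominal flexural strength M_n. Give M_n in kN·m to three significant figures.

Tension: T = A_s f_y = 2910 × 500 = 1455000 N.
Try a within the flange: a = T/(0.85 f'_c b_f) = 1455000/(0.85 × 25.9 × 640) = 103.27 mm.
a = 103.27 > h_f = 90 mm: the block extends into the web. Split into flange-overhang and web parts.
C_f = 0.85 f'_c (b_f − b_w) h_f = 0.85 × 25.9 × (640 − 260) × 90 = 752913 N.
Remaining web compression depth: a_w = (T − C_f)/(0.85 f'_c b_w) = (1455000 − 752913)/(0.85 × 25.9 × 260) = 122.66 mm.
M_n = C_f(d − h_f/2) + (T − C_f)(d − a_w/2) = 752913 × (635 − 45) + 702087 × (635 − 61.33) = 444.22 + 402.77 = 846.99 × 10⁶ N·mm.
M_n = 846.99 kN·m.

M_n ≈ 847 kN·m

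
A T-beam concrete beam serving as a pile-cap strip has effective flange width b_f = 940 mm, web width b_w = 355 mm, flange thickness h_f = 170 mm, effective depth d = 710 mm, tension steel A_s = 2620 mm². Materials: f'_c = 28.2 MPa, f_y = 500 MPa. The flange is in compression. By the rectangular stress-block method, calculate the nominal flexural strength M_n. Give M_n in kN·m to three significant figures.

Tension: T = A_s f_y = 2620 × 500 = 1310000 N.
Try a within the flange: a = T/(0.85 f'_c b_f) = 1310000/(0.85 × 28.2 × 940) = 58.14 mm.
Since a = 58.14 ≤ h_f = 170 mm, the stress block lies entirely in the flange; analyse as a rectangular beam of width b_f.
M_n = T(d − a/2) = 1310000 × (710 − 29.07) = 892.02 × 10⁶ N·mm.
M_n = 892.02 kN·m.

M_n ≈ 892 kN·m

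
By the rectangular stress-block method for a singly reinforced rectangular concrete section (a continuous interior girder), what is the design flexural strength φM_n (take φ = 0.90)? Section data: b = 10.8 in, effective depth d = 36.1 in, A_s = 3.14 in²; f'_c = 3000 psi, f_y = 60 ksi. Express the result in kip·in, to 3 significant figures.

T = A_s f_y = 3.14 × 60 = 188.4 kips.
a = T/(0.85 f'_c b) = 188.4/(0.85 × 3 × 10.8) = 6.841 in.
M_n = T(d − a/2) = 188.4 × (36.1 − 3.4205) = 6156.8 kip·in.
φM_n = 0.90 × 6156.8 = 5541.1 kip·in.

φM_n ≈ 5540 kip·in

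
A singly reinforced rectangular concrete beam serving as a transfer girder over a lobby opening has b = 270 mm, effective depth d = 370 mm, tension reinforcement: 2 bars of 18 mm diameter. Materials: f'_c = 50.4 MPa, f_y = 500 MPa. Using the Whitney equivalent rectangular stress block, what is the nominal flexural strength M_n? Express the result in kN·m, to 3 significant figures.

M_n ≈ 91.2 kN·m

A_s = 2 × 254 = 508 mm².
T = A_s f_y = 508 × 500 = 254000 N = 254 kN.
From C = T: a = T/(0.85 f'_c b) = 254000/(0.85 × 50.4 × 270) = 21.96 mm.
M_n = T(d − a/2) = 254 kN × (370 − 10.98) mm = 91.19 kN·m.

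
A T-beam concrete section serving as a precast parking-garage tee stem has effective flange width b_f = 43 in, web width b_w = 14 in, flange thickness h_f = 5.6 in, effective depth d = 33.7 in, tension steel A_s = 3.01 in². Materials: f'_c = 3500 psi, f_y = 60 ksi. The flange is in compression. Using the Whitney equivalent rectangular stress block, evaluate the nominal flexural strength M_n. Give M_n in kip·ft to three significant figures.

M_n ≈ 497 kip·ft

Tension: T = A_s f_y = 3.01 × 60 = 180.6 kips.
Try a within the flange: a = T/(0.85 f'_c b_f) = 180.6/(0.85 × 3.5 × 43) = 1.412 in.
Since a = 1.412 ≤ h_f = 5.6 in, the stress block lies entirely in the flange; analyse as a rectangular beam of width b_f.
M_n = T(d − a/2) = 180.6 × (33.7 − 0.706) = 5958.7 kip·in.
M_n = 5958.7/12 = 496.56 kip·ft.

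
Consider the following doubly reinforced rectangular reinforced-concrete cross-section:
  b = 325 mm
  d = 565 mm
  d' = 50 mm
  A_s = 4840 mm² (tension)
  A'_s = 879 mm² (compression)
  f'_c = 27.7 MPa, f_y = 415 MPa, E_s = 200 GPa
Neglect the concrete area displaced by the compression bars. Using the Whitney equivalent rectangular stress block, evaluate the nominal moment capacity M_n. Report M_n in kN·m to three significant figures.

Assume both tension and compression steel yield.
Net tension couple steel: A_s − A'_s = 3961 mm².
a = (A_s − A'_s) f_y / (0.85 f'_c b) = 1643815/(0.85 × 27.7 × 325) = 214.82 mm.
c = a/β₁ = 214.82/0.85 = 252.73 mm; ε'_s = 0.003(c − d')/c = 0.0024 ≥ f_y/E_s = 0.0021, so compression steel does yield.
M_n = (A_s − A'_s) f_y (d − a/2) + A'_s f_y (d − d') = [1643815 × (565 − 107.41) + 364785 × (565 − 50)] × 10⁻⁶ = 752.19 + 187.86 = 940.05 kN·m.

M_n ≈ 940 kN·m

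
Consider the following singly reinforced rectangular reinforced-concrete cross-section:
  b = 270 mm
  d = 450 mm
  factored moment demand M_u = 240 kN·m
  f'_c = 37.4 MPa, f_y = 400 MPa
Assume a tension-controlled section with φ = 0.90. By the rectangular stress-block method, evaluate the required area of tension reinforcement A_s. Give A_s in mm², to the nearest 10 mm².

A_s ≈ 1620 mm²

M_n = M_u/φ = 240/0.90 = 266.667 kN·m.
With M_n = 0.85 f'_c a b (d − a/2), solve the quadratic for a:
a = d − √(d² − 2M_n/(0.85 f'_c b)) = 450 − √(450² − 2 × 266.667×10⁶/(0.85 × 37.4 × 270)) = 75.35 mm.
A_s = 0.85 f'_c a b / f_y = 0.85 × 37.4 × 75.35 × 270 / 400 = 1616.9 mm².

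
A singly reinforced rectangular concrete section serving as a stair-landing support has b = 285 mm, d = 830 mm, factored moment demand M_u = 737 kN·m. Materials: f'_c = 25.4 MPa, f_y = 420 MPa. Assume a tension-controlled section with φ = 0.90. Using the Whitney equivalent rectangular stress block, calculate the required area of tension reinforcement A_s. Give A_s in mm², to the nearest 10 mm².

A_s ≈ 2630 mm²

M_n = M_u/φ = 737/0.90 = 818.889 kN·m.
With M_n = 0.85 f'_c a b (d − a/2), solve the quadratic for a:
a = d − √(d² − 2M_n/(0.85 f'_c b)) = 830 − √(830² − 2 × 818.889×10⁶/(0.85 × 25.4 × 285)) = 179.82 mm.
A_s = 0.85 f'_c a b / f_y = 0.85 × 25.4 × 179.82 × 285 / 420 = 2634.4 mm².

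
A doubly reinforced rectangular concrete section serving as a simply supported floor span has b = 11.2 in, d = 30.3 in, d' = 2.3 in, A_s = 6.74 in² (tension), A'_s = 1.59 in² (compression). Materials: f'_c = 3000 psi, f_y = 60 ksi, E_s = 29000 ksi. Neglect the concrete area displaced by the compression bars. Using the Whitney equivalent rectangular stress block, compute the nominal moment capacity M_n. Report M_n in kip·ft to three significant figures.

M_n ≈ 864 kip·ft

Assume both steels yield.
a = (A_s − A'_s) f_y/(0.85 f'_c b) = (6.74 − 1.59) × 60/(0.85 × 3 × 11.2) = 10.819 in.
c = a/β₁ = 10.819/0.85 = 12.728 in; ε'_s = 0.003(c − d')/c = 0.0025 ≥ ε_y = 0.0021, so the compression steel yields.
M_n = (A_s − A'_s) f_y (d − a/2) + A'_s f_y (d − d') = 309 × (30.3 − 5.4095) + 95.4 × (30.3 − 2.3) = 7691.2 + 2671.2 = 10362.4 kip·in = 10362.4/12 = 863.53 kip·ft.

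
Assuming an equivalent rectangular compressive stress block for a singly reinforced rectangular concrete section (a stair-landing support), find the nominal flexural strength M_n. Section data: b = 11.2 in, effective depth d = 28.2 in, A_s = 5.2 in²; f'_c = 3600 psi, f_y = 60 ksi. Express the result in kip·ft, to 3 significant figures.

T = A_s f_y = 5.2 × 60 = 312 kips.
a = T/(0.85 f'_c b) = 312/(0.85 × 3.6 × 11.2) = 9.104 in.
M_n = T(d − a/2) = 312 × (28.2 − 4.552) = 7378.2 kip·in = 7378.2/12 = 614.85 kip·ft.

M_n ≈ 615 kip·ft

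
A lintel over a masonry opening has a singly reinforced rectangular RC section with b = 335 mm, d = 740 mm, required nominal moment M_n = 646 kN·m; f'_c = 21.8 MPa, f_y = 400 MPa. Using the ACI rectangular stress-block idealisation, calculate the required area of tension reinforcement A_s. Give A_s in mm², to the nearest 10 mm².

A_s ≈ 2440 mm²

With M_n = 0.85 f'_c a b (d − a/2), solve the quadratic for a:
a = d − √(d² − 2M_n/(0.85 f'_c b)) = 740 − √(740² − 2 × 646×10⁶/(0.85 × 21.8 × 335)) = 157.36 mm.
A_s = 0.85 f'_c a b / f_y = 0.85 × 21.8 × 157.36 × 335 / 400 = 2442.1 mm².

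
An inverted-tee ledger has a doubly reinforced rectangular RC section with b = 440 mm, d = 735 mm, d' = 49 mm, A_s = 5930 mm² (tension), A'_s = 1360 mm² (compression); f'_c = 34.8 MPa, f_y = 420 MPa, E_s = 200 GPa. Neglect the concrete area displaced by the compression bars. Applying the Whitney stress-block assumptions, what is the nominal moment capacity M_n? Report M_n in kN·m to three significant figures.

M_n ≈ 1660 kN·m

Assume both tension and compression steel yield.
Net tension couple steel: A_s − A'_s = 4570 mm².
a = (A_s − A'_s) f_y / (0.85 f'_c b) = 1919400/(0.85 × 34.8 × 440) = 147.47 mm.
c = a/β₁ = 147.47/0.801 = 184.11 mm; ε'_s = 0.003(c − d')/c = 0.0022 ≥ f_y/E_s = 0.0021, so compression steel does yield.
M_n = (A_s − A'_s) f_y (d − a/2) + A'_s f_y (d − d') = [1919400 × (735 − 73.735) + 571200 × (735 − 49)] × 10⁻⁶ = 1269.23 + 391.84 = 1661.07 kN·m.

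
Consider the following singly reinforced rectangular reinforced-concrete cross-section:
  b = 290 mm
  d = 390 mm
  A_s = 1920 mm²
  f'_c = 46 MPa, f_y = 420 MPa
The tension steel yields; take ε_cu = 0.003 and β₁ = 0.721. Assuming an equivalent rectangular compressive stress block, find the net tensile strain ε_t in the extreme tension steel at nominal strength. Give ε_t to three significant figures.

a = A_s f_y/(0.85 f'_c b) = 71.12 mm.
β₁ = 0.721, so c = a/β₁ = 71.12/0.721 = 98.64 mm.
From the linear strain diagram with ε_cu = 0.003: ε_t = 0.003 (d − c)/c = 0.003 × (390 − 98.64)/98.64 = 0.00886.
Since ε_t ≥ 0.005, the section is tension-controlled.

ε_t ≈ 0.00886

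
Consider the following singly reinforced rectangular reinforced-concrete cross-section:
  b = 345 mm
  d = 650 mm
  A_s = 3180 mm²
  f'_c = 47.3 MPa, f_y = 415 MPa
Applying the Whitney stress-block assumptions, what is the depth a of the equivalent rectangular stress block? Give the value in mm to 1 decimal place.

a ≈ 95.1 mm

T = A_s f_y = 3180 × 415 = 1319700 N = 1319.7 kN.
Setting C = 0.85 f'_c a b equal to T: a = 1319700/(0.85 × 47.3 × 345) = 95.1 mm.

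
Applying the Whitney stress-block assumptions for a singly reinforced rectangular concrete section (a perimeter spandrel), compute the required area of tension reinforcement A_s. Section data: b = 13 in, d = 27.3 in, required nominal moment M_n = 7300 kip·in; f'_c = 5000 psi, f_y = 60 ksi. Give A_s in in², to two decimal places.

A_s ≈ 4.94 in²

From M_n = 0.85 f'_c a b (d − a/2):
a = d − √(d² − 2M_n/(0.85 f'_c b)) = 27.3 − √(27.3² − 2 × 7300/(0.85 × 5 × 13)) = 5.367 in.
A_s = 0.85 f'_c a b / f_y = 0.85 × 5 × 5.367 × 13 / 60 = 4.942 in².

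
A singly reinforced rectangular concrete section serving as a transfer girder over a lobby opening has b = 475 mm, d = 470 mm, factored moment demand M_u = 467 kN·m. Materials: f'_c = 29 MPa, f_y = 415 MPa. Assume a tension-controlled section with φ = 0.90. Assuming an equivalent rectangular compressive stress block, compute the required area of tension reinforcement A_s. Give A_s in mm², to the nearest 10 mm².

M_n = M_u/φ = 467/0.90 = 518.889 kN·m.
With M_n = 0.85 f'_c a b (d − a/2), solve the quadratic for a:
a = d − √(d² − 2M_n/(0.85 f'_c b)) = 470 − √(470² − 2 × 518.889×10⁶/(0.85 × 29 × 475)) = 106.31 mm.
A_s = 0.85 f'_c a b / f_y = 0.85 × 29 × 106.31 × 475 / 415 = 2999.4 mm².

A_s ≈ 3000 mm²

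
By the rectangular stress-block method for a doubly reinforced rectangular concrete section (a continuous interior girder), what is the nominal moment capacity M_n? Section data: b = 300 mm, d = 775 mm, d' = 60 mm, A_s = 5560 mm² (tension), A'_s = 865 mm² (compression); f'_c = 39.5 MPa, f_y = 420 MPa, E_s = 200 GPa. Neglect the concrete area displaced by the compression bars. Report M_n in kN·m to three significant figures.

Assume both tension and compression steel yield.
Net tension couple steel: A_s − A'_s = 4695 mm².
a = (A_s − A'_s) f_y / (0.85 f'_c b) = 1971900/(0.85 × 39.5 × 300) = 195.77 mm.
c = a/β₁ = 195.77/0.768 = 254.91 mm; ε'_s = 0.003(c − d')/c = 0.0023 ≥ f_y/E_s = 0.0021, so compression steel does yield.
M_n = (A_s − A'_s) f_y (d − a/2) + A'_s f_y (d − d') = [1971900 × (775 − 97.885) + 363300 × (775 − 60)] × 10⁻⁶ = 1335.20 + 259.76 = 1594.96 kN·m.

M_n ≈ 1590 kN·m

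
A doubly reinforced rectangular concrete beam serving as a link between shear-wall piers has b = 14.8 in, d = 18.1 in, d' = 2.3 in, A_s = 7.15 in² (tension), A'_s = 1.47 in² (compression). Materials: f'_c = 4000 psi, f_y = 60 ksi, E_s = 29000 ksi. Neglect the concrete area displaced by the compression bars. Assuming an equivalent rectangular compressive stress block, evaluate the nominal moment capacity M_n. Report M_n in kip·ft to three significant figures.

Assume both steels yield.
a = (A_s − A'_s) f_y/(0.85 f'_c b) = (7.15 − 1.47) × 60/(0.85 × 4 × 14.8) = 6.773 in.
c = a/β₁ = 6.773/0.85 = 7.968 in; ε'_s = 0.003(c − d')/c = 0.0021 ≥ ε_y = 0.0021, so the compression steel yields.
M_n = (A_s − A'_s) f_y (d − a/2) + A'_s f_y (d − d') = 340.8 × (18.1 − 3.3865) + 88.2 × (18.1 − 2.3) = 5014.4 + 1393.6 = 6408.0 kip·in = 6408.0/12 = 534.00 kip·ft.

M_n ≈ 534 kip·ft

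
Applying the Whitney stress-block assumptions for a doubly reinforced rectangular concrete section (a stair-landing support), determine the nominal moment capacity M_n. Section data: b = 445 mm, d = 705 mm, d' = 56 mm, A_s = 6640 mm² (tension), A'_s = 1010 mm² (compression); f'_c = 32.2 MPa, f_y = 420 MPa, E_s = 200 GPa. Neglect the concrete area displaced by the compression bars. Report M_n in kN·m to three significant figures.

Assume both tension and compression steel yield.
Net tension couple steel: A_s − A'_s = 5630 mm².
a = (A_s − A'_s) f_y / (0.85 f'_c b) = 2364600/(0.85 × 32.2 × 445) = 194.14 mm.
c = a/β₁ = 194.14/0.82 = 236.76 mm; ε'_s = 0.003(c − d')/c = 0.0023 ≥ f_y/E_s = 0.0021, so compression steel does yield.
M_n = (A_s − A'_s) f_y (d − a/2) + A'_s f_y (d − d') = [2364600 × (705 − 97.07) + 424200 × (705 − 56)] × 10⁻⁶ = 1437.51 + 275.31 = 1712.82 kN·m.

M_n ≈ 1710 kN·m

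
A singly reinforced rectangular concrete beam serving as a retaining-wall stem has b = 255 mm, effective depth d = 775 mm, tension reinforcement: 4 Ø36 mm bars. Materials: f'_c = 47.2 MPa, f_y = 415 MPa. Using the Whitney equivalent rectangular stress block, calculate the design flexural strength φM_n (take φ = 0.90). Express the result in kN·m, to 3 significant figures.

φM_n ≈ 1050 kN·m

A_s = 4 × 1018 = 4072 mm².
T = A_s f_y = 4072 × 415 = 1689880 N = 1689.88 kN.
From C = T: a = T/(0.85 f'_c b) = 1689880/(0.85 × 47.2 × 255) = 165.18 mm.
M_n = T(d − a/2) = 1689.88 kN × (775 − 82.59) mm = 1170.09 kN·m.
φM_n = 0.90 × 1170.09 = 1053.08 kN·m.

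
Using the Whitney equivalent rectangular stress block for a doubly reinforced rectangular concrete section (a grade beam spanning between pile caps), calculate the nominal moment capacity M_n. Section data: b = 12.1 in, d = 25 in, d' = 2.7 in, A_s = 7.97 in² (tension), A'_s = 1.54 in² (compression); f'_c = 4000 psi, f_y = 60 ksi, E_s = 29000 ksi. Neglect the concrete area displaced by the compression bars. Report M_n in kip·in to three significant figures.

Assume both steels yield.
a = (A_s − A'_s) f_y/(0.85 f'_c b) = (7.97 − 1.54) × 60/(0.85 × 4 × 12.1) = 9.378 in.
c = a/β₁ = 9.378/0.85 = 11.033 in; ε'_s = 0.003(c − d')/c = 0.0023 ≥ ε_y = 0.0021, so the compression steel yields.
M_n = (A_s − A'_s) f_y (d − a/2) + A'_s f_y (d − d') = 385.8 × (25 − 4.689) + 92.4 × (25 − 2.7) = 7836.0 + 2060.5 = 9896.5 kip·in.

M_n ≈ 9900 kip·in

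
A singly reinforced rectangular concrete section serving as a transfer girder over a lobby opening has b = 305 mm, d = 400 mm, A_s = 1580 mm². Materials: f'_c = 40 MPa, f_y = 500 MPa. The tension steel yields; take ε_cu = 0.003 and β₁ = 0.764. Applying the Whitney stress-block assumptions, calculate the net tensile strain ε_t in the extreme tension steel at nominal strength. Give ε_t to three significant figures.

a = A_s f_y/(0.85 f'_c b) = 76.18 mm.
β₁ = 0.764, so c = a/β₁ = 76.18/0.764 = 99.71 mm.
From the linear strain diagram with ε_cu = 0.003: ε_t = 0.003 (d − c)/c = 0.003 × (400 − 99.71)/99.71 = 0.00903.
Since ε_t ≥ 0.005, the section is tension-controlled.

ε_t ≈ 0.00903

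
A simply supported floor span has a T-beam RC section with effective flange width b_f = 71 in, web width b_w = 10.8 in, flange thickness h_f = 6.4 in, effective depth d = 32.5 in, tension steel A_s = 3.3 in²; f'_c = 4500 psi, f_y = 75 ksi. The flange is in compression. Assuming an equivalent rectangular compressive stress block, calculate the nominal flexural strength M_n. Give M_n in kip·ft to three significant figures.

Tension: T = A_s f_y = 3.3 × 75 = 247.5 kips.
Try a within the flange: a = T/(0.85 f'_c b_f) = 247.5/(0.85 × 4.5 × 71) = 0.911 in.
Since a = 0.911 ≤ h_f = 6.4 in, the stress block lies entirely in the flange; analyse as a rectangular beam of width b_f.
M_n = T(d − a/2) = 247.5 × (32.5 − 0.4555) = 7931.0 kip·in.
M_n = 7931.0/12 = 660.92 kip·ft.

M_n ≈ 661 kip·ft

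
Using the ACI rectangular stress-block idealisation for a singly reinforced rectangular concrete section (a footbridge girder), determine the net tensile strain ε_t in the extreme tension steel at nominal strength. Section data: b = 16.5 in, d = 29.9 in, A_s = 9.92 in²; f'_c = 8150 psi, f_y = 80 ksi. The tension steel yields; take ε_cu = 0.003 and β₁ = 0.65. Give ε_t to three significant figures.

a = A_s f_y/(0.85 f'_c b) = 6.943 in.
β₁ = 0.65, so c = a/β₁ = 6.943/0.65 = 10.682 in.
From the linear strain diagram with ε_cu = 0.003: ε_t = 0.003 (d − c)/c = 0.003 × (29.9 − 10.682)/10.682 = 0.00540.
Since ε_t ≥ 0.005, the section is tension-controlled.

ε_t ≈ 0.00540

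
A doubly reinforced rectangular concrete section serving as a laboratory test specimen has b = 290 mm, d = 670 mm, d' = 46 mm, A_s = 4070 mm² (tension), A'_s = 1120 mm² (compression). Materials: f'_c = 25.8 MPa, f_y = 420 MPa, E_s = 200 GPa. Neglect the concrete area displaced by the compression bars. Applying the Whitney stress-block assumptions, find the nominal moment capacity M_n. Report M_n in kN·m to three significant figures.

M_n ≈ 1000 kN·m

Assume both tension and compression steel yield.
Net tension couple steel: A_s − A'_s = 2950 mm².
a = (A_s − A'_s) f_y / (0.85 f'_c b) = 1239000/(0.85 × 25.8 × 290) = 194.82 mm.
c = a/β₁ = 194.82/0.85 = 229.20 mm; ε'_s = 0.003(c − d')/c = 0.0024 ≥ f_y/E_s = 0.0021, so compression steel does yield.
M_n = (A_s − A'_s) f_y (d − a/2) + A'_s f_y (d − d') = [1239000 × (670 − 97.41) + 470400 × (670 − 46)] × 10⁻⁶ = 709.44 + 293.53 = 1002.97 kN·m.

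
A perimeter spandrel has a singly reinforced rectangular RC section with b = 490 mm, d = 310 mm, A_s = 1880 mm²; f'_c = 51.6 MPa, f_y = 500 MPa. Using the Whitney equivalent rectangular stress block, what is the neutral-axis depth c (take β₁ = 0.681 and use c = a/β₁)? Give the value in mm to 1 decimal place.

T = A_s f_y = 1880 × 500 = 940000 N = 940 kN.
Setting C = 0.85 f'_c a b equal to T: a = 940000/(0.85 × 51.6 × 490) = 43.738 mm.
With β₁ = 0.681, c = a/β₁ = 43.738/0.681 = 64.2 mm.

c ≈ 64.2 mm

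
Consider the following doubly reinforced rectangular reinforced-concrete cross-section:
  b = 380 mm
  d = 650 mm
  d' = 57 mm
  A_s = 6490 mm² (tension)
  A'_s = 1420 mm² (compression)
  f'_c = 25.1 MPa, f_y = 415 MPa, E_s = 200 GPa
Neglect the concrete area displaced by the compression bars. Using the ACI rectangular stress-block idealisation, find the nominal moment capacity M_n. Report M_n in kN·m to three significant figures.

M_n ≈ 1440 kN·m

Assume both tension and compression steel yield.
Net tension couple steel: A_s − A'_s = 5070 mm².
a = (A_s − A'_s) f_y / (0.85 f'_c b) = 2104050/(0.85 × 25.1 × 380) = 259.53 mm.
c = a/β₁ = 259.53/0.85 = 305.33 mm; ε'_s = 0.003(c − d')/c = 0.0024 ≥ f_y/E_s = 0.0021, so compression steel does yield.
M_n = (A_s − A'_s) f_y (d − a/2) + A'_s f_y (d − d') = [2104050 × (650 − 129.765) + 589300 × (650 − 57)] × 10⁻⁶ = 1094.60 + 349.45 = 1444.05 kN·m.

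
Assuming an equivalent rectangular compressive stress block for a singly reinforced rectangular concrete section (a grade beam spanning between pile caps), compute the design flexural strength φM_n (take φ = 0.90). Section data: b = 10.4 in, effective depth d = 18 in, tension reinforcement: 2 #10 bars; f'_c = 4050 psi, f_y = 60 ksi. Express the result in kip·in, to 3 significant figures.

A_s = 2 × 1.27 = 2.54 in².
T = A_s f_y = 2.54 × 60 = 152.4 kips.
a = T/(0.85 f'_c b) = 152.4/(0.85 × 4.05 × 10.4) = 4.257 in.
M_n = T(d − a/2) = 152.4 × (18 − 2.1285) = 2418.8 kip·in.
φM_n = 0.90 × 2418.8 = 2176.9 kip·in.

φM_n ≈ 2180 kip·in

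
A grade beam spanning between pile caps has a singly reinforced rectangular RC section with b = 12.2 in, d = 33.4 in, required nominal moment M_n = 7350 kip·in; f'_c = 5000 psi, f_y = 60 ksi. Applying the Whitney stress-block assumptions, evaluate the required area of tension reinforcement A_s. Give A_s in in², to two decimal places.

From M_n = 0.85 f'_c a b (d − a/2):
a = d − √(d² − 2M_n/(0.85 f'_c b)) = 33.4 − √(33.4² − 2 × 7350/(0.85 × 5 × 12.2)) = 4.555 in.
A_s = 0.85 f'_c a b / f_y = 0.85 × 5 × 4.555 × 12.2 / 60 = 3.936 in².

A_s ≈ 3.94 in²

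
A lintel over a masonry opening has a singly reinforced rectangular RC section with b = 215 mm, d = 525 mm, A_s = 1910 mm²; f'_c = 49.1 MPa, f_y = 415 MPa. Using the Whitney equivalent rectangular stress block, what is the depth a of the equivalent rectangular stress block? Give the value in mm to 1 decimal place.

T = A_s f_y = 1910 × 415 = 792650 N = 792.65 kN.
Setting C = 0.85 f'_c a b equal to T: a = 792650/(0.85 × 49.1 × 215) = 88.3 mm.

a ≈ 88.3 mm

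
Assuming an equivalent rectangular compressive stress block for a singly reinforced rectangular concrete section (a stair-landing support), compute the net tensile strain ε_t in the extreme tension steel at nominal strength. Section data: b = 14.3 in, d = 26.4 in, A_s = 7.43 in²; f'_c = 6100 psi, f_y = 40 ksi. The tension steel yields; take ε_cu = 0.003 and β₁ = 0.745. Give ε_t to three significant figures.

a = A_s f_y/(0.85 f'_c b) = 4.008 in.
β₁ = 0.745, so c = a/β₁ = 4.008/0.745 = 5.380 in.
From the linear strain diagram with ε_cu = 0.003: ε_t = 0.003 (d − c)/c = 0.003 × (26.4 − 5.380)/5.380 = 0.0117.
Since ε_t ≥ 0.005, the section is tension-controlled.

ε_t ≈ 0.0117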